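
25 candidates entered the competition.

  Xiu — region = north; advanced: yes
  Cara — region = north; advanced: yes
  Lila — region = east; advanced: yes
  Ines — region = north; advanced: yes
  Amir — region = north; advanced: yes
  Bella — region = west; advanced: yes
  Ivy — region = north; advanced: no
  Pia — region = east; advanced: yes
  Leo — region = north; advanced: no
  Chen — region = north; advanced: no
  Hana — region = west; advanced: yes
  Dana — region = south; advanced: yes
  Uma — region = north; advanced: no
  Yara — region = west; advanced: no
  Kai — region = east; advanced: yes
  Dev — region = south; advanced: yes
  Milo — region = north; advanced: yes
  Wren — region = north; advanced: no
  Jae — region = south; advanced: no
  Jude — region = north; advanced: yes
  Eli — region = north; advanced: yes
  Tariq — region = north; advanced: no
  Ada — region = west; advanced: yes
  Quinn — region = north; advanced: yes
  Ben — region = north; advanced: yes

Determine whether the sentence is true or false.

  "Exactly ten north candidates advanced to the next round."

False

Truth condition: |A ∩ B| = 10.
|A| = 15, |A ∩ B| = 9, |A ∖ B| = 6.
|A ∩ B| = 9, so the statement is false.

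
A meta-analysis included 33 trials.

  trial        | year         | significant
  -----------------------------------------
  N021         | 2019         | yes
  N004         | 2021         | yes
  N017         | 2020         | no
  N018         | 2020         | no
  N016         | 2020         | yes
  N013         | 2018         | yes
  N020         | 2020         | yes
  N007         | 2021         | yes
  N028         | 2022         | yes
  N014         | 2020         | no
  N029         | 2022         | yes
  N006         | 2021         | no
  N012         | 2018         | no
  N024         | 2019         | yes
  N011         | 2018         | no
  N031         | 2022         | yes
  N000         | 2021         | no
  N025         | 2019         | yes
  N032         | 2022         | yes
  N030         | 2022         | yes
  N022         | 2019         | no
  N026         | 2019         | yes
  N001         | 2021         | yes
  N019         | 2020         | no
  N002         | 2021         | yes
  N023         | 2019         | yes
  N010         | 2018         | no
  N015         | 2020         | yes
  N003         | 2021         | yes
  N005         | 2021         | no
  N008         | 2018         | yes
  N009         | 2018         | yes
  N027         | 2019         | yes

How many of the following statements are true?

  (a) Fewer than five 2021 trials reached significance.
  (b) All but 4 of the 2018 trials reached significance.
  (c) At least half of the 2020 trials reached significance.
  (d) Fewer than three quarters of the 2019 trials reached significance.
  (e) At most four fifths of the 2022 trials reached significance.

(a) 2021: |A| = 8, |A ∩ B| = 5; needs |A ∩ B| < 5 — false.
(b) 2018: |A| = 6, |A ∩ B| = 3; needs |A ∖ B| = 4 — false.
(c) 2020: |A| = 7, |A ∩ B| = 3; needs |A ∩ B| ≥ |A ∖ B| — false.
(d) 2019: |A| = 7, |A ∩ B| = 6; needs |A ∩ B| / |A| < 3/4 — false.
(e) 2022: |A| = 5, |A ∩ B| = 5; needs |A ∩ B| / |A| ≤ 4/5 — false.

0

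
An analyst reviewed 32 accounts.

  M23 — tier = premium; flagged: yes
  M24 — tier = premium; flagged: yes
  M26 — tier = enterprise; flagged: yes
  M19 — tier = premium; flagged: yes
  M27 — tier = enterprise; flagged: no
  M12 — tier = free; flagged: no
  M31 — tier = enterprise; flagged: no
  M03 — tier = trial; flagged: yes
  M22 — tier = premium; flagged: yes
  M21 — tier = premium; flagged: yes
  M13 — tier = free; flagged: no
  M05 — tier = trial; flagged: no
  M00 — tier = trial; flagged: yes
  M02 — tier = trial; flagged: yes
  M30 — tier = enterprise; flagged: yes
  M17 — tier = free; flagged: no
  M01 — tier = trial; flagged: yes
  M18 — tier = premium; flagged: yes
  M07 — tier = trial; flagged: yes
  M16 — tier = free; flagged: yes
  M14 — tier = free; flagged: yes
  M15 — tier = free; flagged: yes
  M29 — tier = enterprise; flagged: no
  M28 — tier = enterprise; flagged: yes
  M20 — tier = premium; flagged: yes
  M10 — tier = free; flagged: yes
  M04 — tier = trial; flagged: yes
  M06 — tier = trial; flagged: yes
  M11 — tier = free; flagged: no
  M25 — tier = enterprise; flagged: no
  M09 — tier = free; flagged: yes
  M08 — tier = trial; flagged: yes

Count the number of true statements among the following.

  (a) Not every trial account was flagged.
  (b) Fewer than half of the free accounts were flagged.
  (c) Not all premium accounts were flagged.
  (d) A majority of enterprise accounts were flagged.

1

(a) trial: |A| = 9, |A ∩ B| = 8; needs A ⊄ B (|A ∖ B| ≥ 1) — true.
(b) free: |A| = 9, |A ∩ B| = 5; needs |A ∩ B| < |A ∖ B| — false.
(c) premium: |A| = 7, |A ∩ B| = 7; needs A ⊄ B (|A ∖ B| ≥ 1) — false.
(d) enterprise: |A| = 7, |A ∩ B| = 3; needs |A ∩ B| > |A ∖ B| — false.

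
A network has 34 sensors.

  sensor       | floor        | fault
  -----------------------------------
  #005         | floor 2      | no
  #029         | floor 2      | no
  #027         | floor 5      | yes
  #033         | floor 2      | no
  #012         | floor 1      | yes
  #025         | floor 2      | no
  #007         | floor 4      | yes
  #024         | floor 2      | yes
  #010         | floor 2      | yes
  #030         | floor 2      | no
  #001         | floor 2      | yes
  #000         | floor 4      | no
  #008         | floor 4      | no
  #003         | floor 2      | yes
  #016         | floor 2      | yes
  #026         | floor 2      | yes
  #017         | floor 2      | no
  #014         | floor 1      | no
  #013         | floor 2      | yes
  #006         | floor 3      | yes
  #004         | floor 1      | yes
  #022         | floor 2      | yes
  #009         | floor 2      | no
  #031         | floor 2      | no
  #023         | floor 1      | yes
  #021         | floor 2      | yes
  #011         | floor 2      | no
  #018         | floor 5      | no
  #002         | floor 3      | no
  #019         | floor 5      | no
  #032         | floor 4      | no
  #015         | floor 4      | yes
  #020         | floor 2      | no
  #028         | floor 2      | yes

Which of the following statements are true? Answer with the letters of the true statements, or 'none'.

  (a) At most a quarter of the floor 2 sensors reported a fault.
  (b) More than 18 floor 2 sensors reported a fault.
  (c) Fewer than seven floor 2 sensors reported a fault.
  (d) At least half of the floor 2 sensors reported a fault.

(d)

|A| = 20, |A ∩ B| = 10, |A ∖ B| = 10.
(a) |A ∩ B| / |A| ≤ 1/4: fails.
(b) |A ∩ B| > 18: fails.
(c) |A ∩ B| < 7: fails.
(d) |A ∩ B| ≥ |A ∖ B|: holds.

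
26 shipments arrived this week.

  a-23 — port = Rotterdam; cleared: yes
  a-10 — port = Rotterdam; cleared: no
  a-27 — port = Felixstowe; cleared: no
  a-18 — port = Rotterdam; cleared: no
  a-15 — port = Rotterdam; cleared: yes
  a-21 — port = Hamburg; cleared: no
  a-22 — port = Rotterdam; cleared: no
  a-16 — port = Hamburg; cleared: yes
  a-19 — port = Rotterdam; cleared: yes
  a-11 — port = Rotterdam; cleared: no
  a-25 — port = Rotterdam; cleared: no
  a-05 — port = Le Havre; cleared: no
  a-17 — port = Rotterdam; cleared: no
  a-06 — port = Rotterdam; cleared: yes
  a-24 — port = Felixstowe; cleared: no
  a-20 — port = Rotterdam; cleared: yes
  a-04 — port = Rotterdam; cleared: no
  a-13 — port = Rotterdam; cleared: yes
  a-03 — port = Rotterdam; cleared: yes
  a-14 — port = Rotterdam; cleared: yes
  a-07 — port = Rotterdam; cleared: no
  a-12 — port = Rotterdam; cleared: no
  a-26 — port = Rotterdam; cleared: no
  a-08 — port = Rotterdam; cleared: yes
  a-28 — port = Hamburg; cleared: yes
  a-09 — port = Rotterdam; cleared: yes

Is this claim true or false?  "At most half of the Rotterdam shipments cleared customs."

True

Truth condition: |A ∩ B| ≤ |A ∖ B|.
|A| = 20, |A ∩ B| = 10, |A ∖ B| = 10.
10 = 10, so the statement is true.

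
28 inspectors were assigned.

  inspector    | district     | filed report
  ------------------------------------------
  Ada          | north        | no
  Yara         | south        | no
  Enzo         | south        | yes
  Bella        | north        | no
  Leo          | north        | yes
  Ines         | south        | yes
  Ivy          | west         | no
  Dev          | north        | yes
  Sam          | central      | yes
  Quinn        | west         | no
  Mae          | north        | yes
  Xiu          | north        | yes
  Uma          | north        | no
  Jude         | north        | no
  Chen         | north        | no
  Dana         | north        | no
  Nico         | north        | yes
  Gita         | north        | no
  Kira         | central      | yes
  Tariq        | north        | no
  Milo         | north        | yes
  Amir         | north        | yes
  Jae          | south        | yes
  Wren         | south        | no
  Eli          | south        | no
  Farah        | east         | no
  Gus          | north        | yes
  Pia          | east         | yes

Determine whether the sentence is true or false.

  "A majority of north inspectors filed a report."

The determiner here denotes the relation: |A ∩ B| > |A ∖ B|.
|A| = 16, |A ∩ B| = 8, |A ∖ B| = 8.
8 = 8, so the statement is false.

False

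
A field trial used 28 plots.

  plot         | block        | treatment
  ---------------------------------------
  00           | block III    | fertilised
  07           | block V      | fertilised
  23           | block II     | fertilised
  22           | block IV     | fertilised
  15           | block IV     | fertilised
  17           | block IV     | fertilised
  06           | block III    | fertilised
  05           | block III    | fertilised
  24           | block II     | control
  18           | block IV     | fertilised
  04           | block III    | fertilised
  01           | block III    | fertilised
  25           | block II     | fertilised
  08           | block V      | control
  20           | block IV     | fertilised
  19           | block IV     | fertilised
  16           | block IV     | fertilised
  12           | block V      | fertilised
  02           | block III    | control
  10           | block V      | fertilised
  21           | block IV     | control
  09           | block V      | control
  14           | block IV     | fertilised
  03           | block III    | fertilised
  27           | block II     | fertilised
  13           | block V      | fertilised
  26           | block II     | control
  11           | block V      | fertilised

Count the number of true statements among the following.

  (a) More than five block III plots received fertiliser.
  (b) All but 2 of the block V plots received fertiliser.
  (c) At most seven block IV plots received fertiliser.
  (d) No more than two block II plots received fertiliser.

(a) block III: |A| = 7, |A ∩ B| = 6; needs |A ∩ B| > 5 — true.
(b) block V: |A| = 7, |A ∩ B| = 5; needs |A ∖ B| = 2 — true.
(c) block IV: |A| = 9, |A ∩ B| = 8; needs |A ∩ B| ≤ 7 — false.
(d) block II: |A| = 5, |A ∩ B| = 3; needs |A ∩ B| ≤ 2 — false.

2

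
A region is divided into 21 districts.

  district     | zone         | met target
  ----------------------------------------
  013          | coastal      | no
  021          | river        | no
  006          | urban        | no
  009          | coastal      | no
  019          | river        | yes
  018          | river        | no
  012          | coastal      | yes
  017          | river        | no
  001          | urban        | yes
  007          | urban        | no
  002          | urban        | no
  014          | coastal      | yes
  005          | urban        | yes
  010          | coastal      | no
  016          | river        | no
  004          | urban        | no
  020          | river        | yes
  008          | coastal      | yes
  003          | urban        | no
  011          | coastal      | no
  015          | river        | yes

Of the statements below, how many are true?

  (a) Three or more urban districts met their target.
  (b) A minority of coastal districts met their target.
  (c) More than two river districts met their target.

2

(a) urban: |A| = 7, |A ∩ B| = 2; needs |A ∩ B| ≥ 3 — false.
(b) coastal: |A| = 7, |A ∩ B| = 3; needs |A ∩ B| < |A ∖ B| — true.
(c) river: |A| = 7, |A ∩ B| = 3; needs |A ∩ B| > 2 — true.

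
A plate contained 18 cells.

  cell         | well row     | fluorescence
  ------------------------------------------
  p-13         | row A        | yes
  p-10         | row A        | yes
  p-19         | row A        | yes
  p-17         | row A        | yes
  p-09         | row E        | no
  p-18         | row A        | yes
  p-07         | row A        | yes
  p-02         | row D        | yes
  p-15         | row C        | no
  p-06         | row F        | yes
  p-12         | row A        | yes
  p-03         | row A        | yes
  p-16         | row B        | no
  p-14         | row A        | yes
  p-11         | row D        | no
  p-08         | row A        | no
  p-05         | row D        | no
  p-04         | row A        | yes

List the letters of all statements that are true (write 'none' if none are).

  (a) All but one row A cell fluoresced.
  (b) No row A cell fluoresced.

(a)

|A| = 11, |A ∩ B| = 10, |A ∖ B| = 1.
(a) |A ∖ B| = 1: holds.
(b) A ∩ B = ∅ (|A ∩ B| = 0): fails.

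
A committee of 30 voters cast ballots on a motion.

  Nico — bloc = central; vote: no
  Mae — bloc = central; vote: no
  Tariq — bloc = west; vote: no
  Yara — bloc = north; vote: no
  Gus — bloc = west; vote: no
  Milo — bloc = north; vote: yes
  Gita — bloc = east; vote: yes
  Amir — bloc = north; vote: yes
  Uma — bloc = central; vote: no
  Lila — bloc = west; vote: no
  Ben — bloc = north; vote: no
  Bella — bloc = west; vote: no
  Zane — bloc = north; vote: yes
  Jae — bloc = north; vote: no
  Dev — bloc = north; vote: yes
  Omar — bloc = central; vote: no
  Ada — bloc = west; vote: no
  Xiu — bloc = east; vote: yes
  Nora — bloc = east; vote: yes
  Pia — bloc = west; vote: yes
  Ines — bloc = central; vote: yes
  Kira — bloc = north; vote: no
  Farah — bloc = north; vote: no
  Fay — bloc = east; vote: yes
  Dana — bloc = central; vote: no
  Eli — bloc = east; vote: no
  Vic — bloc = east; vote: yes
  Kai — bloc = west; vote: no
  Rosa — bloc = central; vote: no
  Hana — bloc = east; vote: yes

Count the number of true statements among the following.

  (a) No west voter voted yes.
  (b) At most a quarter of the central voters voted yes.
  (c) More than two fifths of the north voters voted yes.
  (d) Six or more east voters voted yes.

(a) west: |A| = 7, |A ∩ B| = 1; needs A ∩ B = ∅ (|A ∩ B| = 0) — false.
(b) central: |A| = 7, |A ∩ B| = 1; needs |A ∩ B| / |A| ≤ 1/4 — true.
(c) north: |A| = 9, |A ∩ B| = 4; needs |A ∩ B| / |A| > 2/5 — true.
(d) east: |A| = 7, |A ∩ B| = 6; needs |A ∩ B| ≥ 6 — true.

3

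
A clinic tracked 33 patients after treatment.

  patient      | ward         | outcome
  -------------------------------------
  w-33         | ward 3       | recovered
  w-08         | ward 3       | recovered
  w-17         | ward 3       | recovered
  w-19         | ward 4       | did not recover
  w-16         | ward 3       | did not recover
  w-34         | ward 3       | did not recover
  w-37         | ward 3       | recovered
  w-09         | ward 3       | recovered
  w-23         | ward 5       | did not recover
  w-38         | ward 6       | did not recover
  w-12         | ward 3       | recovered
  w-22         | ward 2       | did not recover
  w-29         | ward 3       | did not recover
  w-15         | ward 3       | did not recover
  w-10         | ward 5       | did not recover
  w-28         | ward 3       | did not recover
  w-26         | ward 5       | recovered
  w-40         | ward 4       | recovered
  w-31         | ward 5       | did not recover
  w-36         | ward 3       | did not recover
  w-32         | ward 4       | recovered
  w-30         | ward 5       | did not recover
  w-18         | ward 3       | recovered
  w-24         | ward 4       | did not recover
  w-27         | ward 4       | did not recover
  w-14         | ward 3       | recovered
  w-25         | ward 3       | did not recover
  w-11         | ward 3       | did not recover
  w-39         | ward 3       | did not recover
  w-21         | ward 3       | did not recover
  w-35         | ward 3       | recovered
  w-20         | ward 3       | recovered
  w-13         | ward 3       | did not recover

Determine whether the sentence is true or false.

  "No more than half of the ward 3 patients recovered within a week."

True

Truth condition: |A ∩ B| ≤ |A ∖ B|.
|A| = 21, |A ∩ B| = 10, |A ∖ B| = 11.
10 < 11, so the statement is true.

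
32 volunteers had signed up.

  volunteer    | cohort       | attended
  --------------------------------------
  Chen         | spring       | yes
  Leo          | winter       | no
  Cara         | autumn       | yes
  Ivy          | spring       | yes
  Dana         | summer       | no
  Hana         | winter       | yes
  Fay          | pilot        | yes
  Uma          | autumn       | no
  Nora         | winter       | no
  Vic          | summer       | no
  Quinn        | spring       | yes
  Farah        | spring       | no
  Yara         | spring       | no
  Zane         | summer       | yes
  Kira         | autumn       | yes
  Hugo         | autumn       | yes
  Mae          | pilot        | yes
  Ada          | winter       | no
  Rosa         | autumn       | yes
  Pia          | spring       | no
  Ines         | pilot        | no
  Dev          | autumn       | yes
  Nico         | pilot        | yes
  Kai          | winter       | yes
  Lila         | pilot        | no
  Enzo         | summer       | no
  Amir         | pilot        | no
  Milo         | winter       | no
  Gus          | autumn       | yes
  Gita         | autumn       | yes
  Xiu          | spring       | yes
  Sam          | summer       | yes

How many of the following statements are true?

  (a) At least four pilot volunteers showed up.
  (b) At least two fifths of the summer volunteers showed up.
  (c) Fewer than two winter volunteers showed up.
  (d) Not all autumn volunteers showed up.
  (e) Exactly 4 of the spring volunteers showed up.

3

(a) pilot: |A| = 6, |A ∩ B| = 3; needs |A ∩ B| ≥ 4 — false.
(b) summer: |A| = 5, |A ∩ B| = 2; needs |A ∩ B| / |A| ≥ 2/5 — true.
(c) winter: |A| = 6, |A ∩ B| = 2; needs |A ∩ B| < 2 — false.
(d) autumn: |A| = 8, |A ∩ B| = 7; needs A ⊄ B (|A ∖ B| ≥ 1) — true.
(e) spring: |A| = 7, |A ∩ B| = 4; needs |A ∩ B| = 4 — true.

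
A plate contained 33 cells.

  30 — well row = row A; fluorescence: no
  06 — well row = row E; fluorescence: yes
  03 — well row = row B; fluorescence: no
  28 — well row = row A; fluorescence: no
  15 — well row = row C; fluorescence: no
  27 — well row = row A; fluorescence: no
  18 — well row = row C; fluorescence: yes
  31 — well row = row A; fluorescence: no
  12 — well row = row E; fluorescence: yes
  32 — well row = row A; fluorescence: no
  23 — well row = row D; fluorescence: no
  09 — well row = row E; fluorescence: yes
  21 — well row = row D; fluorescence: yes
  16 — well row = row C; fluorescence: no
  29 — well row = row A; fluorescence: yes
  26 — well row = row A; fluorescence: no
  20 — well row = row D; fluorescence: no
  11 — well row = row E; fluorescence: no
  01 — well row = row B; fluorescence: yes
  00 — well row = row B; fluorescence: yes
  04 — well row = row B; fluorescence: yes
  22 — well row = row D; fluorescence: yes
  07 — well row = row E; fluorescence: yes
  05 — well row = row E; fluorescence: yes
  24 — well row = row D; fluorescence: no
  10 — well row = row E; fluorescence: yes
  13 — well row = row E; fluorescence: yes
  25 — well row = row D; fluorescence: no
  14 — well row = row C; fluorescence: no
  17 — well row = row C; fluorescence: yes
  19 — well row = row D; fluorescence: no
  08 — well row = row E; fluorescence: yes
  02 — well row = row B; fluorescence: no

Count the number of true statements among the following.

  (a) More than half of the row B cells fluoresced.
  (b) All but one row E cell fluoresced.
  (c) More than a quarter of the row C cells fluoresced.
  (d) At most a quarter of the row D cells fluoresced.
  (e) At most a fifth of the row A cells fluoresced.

4

(a) row B: |A| = 5, |A ∩ B| = 3; needs |A ∩ B| > |A ∖ B| — true.
(b) row E: |A| = 9, |A ∩ B| = 8; needs |A ∖ B| = 1 — true.
(c) row C: |A| = 5, |A ∩ B| = 2; needs |A ∩ B| / |A| > 1/4 — true.
(d) row D: |A| = 7, |A ∩ B| = 2; needs |A ∩ B| / |A| ≤ 1/4 — false.
(e) row A: |A| = 7, |A ∩ B| = 1; needs |A ∩ B| / |A| ≤ 1/5 — true.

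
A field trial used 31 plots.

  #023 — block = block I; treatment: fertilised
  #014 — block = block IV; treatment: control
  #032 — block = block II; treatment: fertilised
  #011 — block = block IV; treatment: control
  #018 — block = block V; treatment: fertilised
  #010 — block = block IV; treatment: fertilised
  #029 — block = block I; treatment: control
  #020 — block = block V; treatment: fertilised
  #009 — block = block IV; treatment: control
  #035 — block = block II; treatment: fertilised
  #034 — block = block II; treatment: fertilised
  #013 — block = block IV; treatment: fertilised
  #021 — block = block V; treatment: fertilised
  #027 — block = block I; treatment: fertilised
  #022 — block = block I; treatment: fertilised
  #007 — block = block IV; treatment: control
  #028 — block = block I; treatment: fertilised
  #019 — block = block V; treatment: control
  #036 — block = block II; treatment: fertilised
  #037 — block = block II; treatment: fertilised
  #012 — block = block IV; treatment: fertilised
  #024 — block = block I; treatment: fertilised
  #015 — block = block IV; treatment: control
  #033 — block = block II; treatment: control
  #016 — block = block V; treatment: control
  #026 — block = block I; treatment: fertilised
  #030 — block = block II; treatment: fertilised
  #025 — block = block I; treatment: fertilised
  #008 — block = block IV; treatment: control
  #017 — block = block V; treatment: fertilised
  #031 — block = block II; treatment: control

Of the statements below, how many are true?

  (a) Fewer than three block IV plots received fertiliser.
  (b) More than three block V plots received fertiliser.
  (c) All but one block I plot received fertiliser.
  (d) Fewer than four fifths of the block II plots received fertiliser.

3

(a) block IV: |A| = 9, |A ∩ B| = 3; needs |A ∩ B| < 3 — false.
(b) block V: |A| = 6, |A ∩ B| = 4; needs |A ∩ B| > 3 — true.
(c) block I: |A| = 8, |A ∩ B| = 7; needs |A ∖ B| = 1 — true.
(d) block II: |A| = 8, |A ∩ B| = 6; needs |A ∩ B| / |A| < 4/5 — true.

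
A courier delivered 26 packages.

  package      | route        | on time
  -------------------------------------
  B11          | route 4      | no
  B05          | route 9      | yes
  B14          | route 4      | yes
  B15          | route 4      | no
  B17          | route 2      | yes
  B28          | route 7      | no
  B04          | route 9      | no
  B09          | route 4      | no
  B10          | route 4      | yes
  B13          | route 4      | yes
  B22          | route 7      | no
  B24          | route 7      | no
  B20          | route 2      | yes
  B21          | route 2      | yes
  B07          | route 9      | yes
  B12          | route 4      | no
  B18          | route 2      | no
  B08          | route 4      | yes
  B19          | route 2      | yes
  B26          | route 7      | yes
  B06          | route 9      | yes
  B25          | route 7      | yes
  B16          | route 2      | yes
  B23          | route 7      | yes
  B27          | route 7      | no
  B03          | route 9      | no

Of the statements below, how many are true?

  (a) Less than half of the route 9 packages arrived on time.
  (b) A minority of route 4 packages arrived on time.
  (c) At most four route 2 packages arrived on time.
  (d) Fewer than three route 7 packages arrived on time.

(a) route 9: |A| = 5, |A ∩ B| = 3; needs |A ∩ B| < |A ∖ B| — false.
(b) route 4: |A| = 8, |A ∩ B| = 4; needs |A ∩ B| < |A ∖ B| — false.
(c) route 2: |A| = 6, |A ∩ B| = 5; needs |A ∩ B| ≤ 4 — false.
(d) route 7: |A| = 7, |A ∩ B| = 3; needs |A ∩ B| < 3 — false.

0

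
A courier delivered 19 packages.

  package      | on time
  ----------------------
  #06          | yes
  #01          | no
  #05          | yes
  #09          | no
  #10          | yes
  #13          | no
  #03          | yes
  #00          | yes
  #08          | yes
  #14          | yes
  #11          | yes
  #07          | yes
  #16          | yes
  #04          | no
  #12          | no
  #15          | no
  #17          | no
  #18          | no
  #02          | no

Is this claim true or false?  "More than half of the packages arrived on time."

Truth condition: |A ∩ B| > |A ∖ B|.
|A| = 19, |A ∩ B| = 10, |A ∖ B| = 9.
10 > 9, so the statement is true.

True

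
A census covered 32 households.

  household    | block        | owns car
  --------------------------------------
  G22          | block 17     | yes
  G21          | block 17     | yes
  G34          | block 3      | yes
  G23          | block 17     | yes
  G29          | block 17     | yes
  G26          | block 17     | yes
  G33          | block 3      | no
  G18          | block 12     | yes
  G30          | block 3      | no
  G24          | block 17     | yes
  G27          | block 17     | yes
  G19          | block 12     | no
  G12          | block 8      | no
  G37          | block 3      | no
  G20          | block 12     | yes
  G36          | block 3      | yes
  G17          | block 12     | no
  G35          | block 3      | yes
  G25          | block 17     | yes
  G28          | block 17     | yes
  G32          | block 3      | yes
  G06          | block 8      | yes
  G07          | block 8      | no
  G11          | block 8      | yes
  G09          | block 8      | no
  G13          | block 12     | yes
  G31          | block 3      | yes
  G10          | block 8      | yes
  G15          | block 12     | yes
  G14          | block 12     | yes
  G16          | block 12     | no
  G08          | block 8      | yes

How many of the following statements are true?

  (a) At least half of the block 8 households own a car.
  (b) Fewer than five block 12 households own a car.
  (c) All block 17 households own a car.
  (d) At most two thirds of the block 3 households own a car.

(a) block 8: |A| = 7, |A ∩ B| = 4; needs |A ∩ B| ≥ |A ∖ B| — true.
(b) block 12: |A| = 8, |A ∩ B| = 5; needs |A ∩ B| < 5 — false.
(c) block 17: |A| = 9, |A ∩ B| = 9; needs A ⊆ B, i.e. every element of A is in B (|A ∖ B| = 0) — true.
(d) block 3: |A| = 8, |A ∩ B| = 5; needs |A ∩ B| / |A| ≤ 2/3 — true.

3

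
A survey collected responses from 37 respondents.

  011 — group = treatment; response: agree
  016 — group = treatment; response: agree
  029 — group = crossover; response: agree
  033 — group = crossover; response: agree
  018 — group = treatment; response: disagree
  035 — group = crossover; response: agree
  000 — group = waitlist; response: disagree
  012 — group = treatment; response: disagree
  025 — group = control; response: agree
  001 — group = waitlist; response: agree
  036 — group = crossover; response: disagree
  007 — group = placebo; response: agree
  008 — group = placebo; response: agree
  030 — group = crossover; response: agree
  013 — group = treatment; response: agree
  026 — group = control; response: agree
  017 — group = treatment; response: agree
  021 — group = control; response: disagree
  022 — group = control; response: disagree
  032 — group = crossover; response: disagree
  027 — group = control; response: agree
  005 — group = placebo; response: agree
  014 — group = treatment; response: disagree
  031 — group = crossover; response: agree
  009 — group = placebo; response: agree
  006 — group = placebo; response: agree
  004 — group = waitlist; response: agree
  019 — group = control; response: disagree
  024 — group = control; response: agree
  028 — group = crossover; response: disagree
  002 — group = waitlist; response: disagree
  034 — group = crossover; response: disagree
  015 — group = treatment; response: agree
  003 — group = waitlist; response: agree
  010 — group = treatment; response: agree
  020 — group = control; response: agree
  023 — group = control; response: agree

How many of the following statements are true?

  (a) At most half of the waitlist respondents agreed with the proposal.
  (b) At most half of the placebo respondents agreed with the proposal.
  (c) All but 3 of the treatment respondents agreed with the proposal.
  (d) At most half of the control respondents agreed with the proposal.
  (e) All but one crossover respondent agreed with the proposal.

(a) waitlist: |A| = 5, |A ∩ B| = 3; needs |A ∩ B| ≤ |A ∖ B| — false.
(b) placebo: |A| = 5, |A ∩ B| = 5; needs |A ∩ B| ≤ |A ∖ B| — false.
(c) treatment: |A| = 9, |A ∩ B| = 6; needs |A ∖ B| = 3 — true.
(d) control: |A| = 9, |A ∩ B| = 6; needs |A ∩ B| ≤ |A ∖ B| — false.
(e) crossover: |A| = 9, |A ∩ B| = 5; needs |A ∖ B| = 1 — false.

1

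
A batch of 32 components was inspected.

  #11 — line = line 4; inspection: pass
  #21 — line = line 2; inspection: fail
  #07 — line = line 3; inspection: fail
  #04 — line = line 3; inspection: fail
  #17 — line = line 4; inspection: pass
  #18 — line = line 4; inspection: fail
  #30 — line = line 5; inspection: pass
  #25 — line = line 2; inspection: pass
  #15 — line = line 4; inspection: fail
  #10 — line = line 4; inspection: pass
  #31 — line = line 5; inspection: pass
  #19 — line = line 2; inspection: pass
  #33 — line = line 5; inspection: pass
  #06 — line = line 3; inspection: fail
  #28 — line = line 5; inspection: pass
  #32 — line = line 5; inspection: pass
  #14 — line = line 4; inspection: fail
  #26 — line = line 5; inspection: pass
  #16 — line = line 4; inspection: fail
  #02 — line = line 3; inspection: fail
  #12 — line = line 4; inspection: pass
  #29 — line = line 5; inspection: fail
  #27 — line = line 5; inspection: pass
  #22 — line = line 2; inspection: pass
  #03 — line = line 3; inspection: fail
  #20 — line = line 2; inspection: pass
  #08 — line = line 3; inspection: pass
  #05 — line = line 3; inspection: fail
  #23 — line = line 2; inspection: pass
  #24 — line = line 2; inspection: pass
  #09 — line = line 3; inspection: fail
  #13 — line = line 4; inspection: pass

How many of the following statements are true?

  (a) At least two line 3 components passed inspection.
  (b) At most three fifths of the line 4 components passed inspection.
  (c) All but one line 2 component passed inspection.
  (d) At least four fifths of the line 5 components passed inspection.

(a) line 3: |A| = 8, |A ∩ B| = 1; needs |A ∩ B| ≥ 2 — false.
(b) line 4: |A| = 9, |A ∩ B| = 5; needs |A ∩ B| / |A| ≤ 3/5 — true.
(c) line 2: |A| = 7, |A ∩ B| = 6; needs |A ∖ B| = 1 — true.
(d) line 5: |A| = 8, |A ∩ B| = 7; needs |A ∩ B| / |A| ≥ 4/5 — true.

3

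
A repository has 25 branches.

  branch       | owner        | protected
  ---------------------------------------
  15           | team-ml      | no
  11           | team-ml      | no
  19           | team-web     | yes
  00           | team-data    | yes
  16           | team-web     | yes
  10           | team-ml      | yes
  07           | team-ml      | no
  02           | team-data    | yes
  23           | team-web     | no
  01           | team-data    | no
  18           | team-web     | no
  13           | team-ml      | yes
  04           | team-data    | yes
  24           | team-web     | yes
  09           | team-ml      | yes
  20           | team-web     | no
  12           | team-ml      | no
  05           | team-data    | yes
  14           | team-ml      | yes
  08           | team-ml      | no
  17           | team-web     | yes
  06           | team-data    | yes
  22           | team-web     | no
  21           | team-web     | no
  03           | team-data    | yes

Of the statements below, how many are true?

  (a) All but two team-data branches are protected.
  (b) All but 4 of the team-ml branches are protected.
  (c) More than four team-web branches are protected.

0

(a) team-data: |A| = 7, |A ∩ B| = 6; needs |A ∖ B| = 2 — false.
(b) team-ml: |A| = 9, |A ∩ B| = 4; needs |A ∖ B| = 4 — false.
(c) team-web: |A| = 9, |A ∩ B| = 4; needs |A ∩ B| > 4 — false.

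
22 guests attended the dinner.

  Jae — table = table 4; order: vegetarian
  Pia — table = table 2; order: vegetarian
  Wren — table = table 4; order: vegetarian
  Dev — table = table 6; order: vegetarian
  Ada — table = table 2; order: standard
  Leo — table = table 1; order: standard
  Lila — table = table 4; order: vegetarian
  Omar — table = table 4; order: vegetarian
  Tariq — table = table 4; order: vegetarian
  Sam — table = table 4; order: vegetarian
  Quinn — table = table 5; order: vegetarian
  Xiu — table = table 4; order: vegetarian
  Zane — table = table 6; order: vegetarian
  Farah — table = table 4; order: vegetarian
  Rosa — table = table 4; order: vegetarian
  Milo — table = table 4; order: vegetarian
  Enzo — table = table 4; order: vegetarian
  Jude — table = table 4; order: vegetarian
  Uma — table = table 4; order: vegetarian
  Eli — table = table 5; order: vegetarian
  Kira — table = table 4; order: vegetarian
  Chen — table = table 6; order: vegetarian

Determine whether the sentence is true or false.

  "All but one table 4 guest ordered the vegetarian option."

The determiner here denotes the relation: |A ∖ B| = 1.
A (the restrictor) = {Jae, Wren, Lila, Omar, Tariq, Sam, Xiu, Farah, Rosa, Milo, Enzo, Jude, Uma, Kira}, |A| = 14.
A ∖ B = {}, so |A ∖ B| = 0.
|A ∖ B| = 0, so the statement is false.

False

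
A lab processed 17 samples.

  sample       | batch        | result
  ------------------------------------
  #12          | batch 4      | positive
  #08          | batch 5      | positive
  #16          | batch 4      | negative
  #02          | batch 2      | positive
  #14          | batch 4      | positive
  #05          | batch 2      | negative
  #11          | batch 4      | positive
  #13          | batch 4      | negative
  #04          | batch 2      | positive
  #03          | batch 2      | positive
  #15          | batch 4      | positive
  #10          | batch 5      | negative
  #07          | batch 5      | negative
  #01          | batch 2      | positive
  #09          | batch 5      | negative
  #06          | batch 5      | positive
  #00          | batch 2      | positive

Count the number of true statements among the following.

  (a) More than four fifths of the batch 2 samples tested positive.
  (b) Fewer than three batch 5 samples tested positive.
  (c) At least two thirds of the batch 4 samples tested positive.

(a) batch 2: |A| = 6, |A ∩ B| = 5; needs |A ∩ B| / |A| > 4/5 — true.
(b) batch 5: |A| = 5, |A ∩ B| = 2; needs |A ∩ B| < 3 — true.
(c) batch 4: |A| = 6, |A ∩ B| = 4; needs |A ∩ B| / |A| ≥ 2/3 — true.

3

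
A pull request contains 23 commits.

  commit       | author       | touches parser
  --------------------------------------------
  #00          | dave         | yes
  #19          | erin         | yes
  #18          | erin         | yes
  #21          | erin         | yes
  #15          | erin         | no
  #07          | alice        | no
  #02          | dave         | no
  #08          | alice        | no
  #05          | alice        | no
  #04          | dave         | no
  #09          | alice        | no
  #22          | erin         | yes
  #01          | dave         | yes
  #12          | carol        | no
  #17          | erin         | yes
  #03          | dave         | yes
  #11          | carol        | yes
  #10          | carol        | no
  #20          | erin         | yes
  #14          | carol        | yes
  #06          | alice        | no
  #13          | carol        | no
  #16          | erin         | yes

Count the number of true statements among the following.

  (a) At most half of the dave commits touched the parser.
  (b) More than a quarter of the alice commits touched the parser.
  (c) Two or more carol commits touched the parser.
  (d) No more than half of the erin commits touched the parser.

1

(a) dave: |A| = 5, |A ∩ B| = 3; needs |A ∩ B| ≤ |A ∖ B| — false.
(b) alice: |A| = 5, |A ∩ B| = 0; needs |A ∩ B| / |A| > 1/4 — false.
(c) carol: |A| = 5, |A ∩ B| = 2; needs |A ∩ B| ≥ 2 — true.
(d) erin: |A| = 8, |A ∩ B| = 7; needs |A ∩ B| ≤ |A ∖ B| — false.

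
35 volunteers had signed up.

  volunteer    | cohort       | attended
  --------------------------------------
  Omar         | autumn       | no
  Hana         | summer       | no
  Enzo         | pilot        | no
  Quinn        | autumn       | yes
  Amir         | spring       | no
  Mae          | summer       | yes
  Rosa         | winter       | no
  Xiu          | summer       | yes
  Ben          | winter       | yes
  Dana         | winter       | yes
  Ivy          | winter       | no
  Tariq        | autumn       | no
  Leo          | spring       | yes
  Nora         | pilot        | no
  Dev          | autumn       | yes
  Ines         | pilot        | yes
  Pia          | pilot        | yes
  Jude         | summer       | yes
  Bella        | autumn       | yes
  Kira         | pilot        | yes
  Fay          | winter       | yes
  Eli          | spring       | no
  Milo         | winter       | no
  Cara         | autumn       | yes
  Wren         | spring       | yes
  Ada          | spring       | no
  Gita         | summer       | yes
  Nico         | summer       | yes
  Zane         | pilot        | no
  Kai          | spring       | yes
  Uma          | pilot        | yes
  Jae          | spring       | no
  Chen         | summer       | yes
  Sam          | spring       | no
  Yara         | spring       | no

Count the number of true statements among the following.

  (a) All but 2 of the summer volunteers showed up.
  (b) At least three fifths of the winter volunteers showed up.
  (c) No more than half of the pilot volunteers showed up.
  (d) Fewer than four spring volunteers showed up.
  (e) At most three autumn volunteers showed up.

(a) summer: |A| = 7, |A ∩ B| = 6; needs |A ∖ B| = 2 — false.
(b) winter: |A| = 6, |A ∩ B| = 3; needs |A ∩ B| / |A| ≥ 3/5 — false.
(c) pilot: |A| = 7, |A ∩ B| = 4; needs |A ∩ B| ≤ |A ∖ B| — false.
(d) spring: |A| = 9, |A ∩ B| = 3; needs |A ∩ B| < 4 — true.
(e) autumn: |A| = 6, |A ∩ B| = 4; needs |A ∩ B| ≤ 3 — false.

1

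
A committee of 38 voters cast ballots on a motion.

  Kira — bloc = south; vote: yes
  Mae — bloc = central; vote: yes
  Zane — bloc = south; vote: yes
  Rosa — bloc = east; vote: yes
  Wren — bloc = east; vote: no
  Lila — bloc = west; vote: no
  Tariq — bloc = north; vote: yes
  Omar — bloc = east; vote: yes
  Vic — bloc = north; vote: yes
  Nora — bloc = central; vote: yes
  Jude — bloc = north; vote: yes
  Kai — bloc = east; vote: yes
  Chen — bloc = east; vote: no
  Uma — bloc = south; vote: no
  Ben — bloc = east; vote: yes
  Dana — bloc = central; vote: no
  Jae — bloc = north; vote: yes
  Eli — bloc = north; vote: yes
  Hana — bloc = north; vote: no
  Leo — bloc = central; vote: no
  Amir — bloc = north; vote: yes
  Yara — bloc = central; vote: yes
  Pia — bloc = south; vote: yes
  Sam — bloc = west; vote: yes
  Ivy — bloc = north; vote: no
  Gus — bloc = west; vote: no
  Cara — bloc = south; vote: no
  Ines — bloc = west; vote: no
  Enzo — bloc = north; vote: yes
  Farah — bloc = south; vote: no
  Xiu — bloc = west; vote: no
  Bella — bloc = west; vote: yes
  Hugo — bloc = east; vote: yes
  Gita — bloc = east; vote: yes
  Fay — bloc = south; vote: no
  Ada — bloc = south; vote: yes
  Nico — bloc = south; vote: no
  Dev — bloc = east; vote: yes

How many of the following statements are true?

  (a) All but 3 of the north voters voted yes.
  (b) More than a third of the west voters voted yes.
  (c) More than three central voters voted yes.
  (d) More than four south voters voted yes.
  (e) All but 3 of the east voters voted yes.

(a) north: |A| = 9, |A ∩ B| = 7; needs |A ∖ B| = 3 — false.
(b) west: |A| = 6, |A ∩ B| = 2; needs |A ∩ B| / |A| > 1/3 — false.
(c) central: |A| = 5, |A ∩ B| = 3; needs |A ∩ B| > 3 — false.
(d) south: |A| = 9, |A ∩ B| = 4; needs |A ∩ B| > 4 — false.
(e) east: |A| = 9, |A ∩ B| = 7; needs |A ∖ B| = 3 — false.

0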